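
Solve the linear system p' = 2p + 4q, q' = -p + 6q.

Coefficient matrix A = [[2, 4], [-1, 6]].
Characteristic polynomial det(A - λI) = λ^2 - 8λ + 16 = 0.
Single eigenvalue λ = 4 with algebraic multiplicity 2.
Eigenvector v = (2,1); generalized eigenvector w with (A-λI)w=v is (1,1).
General solution: e^(4t)[K_1·v + K_2·(t·v + w)].

p(t) = 2K_1e^(4t) + 2K_2te^(4t) + K_2e^(4t), q(t) = K_1e^(4t) + K_2te^(4t) + K_2e^(4t)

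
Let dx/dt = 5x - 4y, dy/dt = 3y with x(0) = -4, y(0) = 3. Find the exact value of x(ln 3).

A = [[5,-4],[0,3]]; eigenvalues λ = 3, 5.
Eigenvectors: (-2,-1) for λ=3, (1,0) for λ=5.
From the initial condition, c_1 = -3, c_2 = -10.
x(ln 3) = (-3)(3^3)(-2) + (-10)(3^5)(1) = -2268.

-2268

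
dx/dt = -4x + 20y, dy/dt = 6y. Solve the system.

x(t) = -2K_1e^(6t) - K_2e^(-4t), y(t) = -K_1e^(6t)

Coefficient matrix A = [[-4, 20], [0, 6]].
Characteristic polynomial det(A - λI) = λ^2 - 2λ - 24 = 0.
Eigenvalues λ = 6, -4.
For λ=6: (A-λI) row 1 is [-10, 20], so an eigenvector is (-2, -1).
For λ=-4: (A-λI) row 1 is [0, 20], so an eigenvector is (-1, 0).
General solution: K_1e^(6t)(-2,-1) + K_2e^(-4t)(-1,0).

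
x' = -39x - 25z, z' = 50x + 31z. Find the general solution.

Coefficient matrix A = [[-39, -25], [50, 31]].
Characteristic polynomial det(A - λI) = λ^2 + 8λ + 41 = 0.
Eigenvalues λ = -4 ± 5i (complex conjugate pair).
For λ=-4+5i: an eigenvector is (-1,1) - i(2,-3) = (-1 - 2i, 1 + 3i).
A real fundamental pair from Re and Im of e^((-4+5i)t)v: X_1 = e^(-4t)(cos(5t)·(-1,1) + sin(5t)·(2,-3)), X_2 = e^(-4t)(sin(5t)·(-1,1) - cos(5t)·(2,-3)).
General solution: c_1X_1 + c_2X_2.

x(t) = 2c_1e^(-4t)sin(5t) - c_1e^(-4t)cos(5t) - c_2e^(-4t)sin(5t) - 2c_2e^(-4t)cos(5t), z(t) = -3c_1e^(-4t)sin(5t) + c_1e^(-4t)cos(5t) + c_2e^(-4t)sin(5t) + 3c_2e^(-4t)cos(5t)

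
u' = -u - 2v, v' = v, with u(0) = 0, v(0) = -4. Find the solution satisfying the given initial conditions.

Coefficient matrix A = [[-1, -2], [0, 1]].
Characteristic polynomial det(A - λI) = λ^2 - 1 = 0.
Eigenvalues λ = -1, 1.
For λ=-1: (A-λI) row 1 is [0, -2], so an eigenvector is (-1, 0).
For λ=1: (A-λI) row 1 is [-2, -2], so an eigenvector is (-1, 1).
General solution: c_1e^(-t)(-1,0) + c_2e^(t)(-1,1).
Applying u(0)=0, v(0)=-4 gives c_1=4, c_2=-4.

u(t) = 4e^(t) - 4e^(-t), v(t) = -4e^(t)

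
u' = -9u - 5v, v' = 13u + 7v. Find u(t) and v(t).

u(t) = c_1e^(-t)sin(t) - 2c_1e^(-t)cos(t) - 2c_2e^(-t)sin(t) - c_2e^(-t)cos(t), v(t) = -2c_1e^(-t)sin(t) + 3c_1e^(-t)cos(t) + 3c_2e^(-t)sin(t) + 2c_2e^(-t)cos(t)

Coefficient matrix A = [[-9, -5], [13, 7]].
Characteristic polynomial det(A - λI) = λ^2 + 2λ + 2 = 0.
Eigenvalues λ = -1 ± i (complex conjugate pair).
For λ=-1+i: an eigenvector is (-2,3) - i(1,-2) = (-2 - i, 3 + 2i).
A real fundamental pair from Re and Im of e^((-1+i)t)v: X_1 = e^(-t)(cos(t)·(-2,3) + sin(t)·(1,-2)), X_2 = e^(-t)(sin(t)·(-2,3) - cos(t)·(1,-2)).
General solution: c_1X_1 + c_2X_2.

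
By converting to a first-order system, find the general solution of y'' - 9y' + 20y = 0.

Let x_1 = y, x_2 = y'. Then x_1' = x_2 and x_2' = -20x_1 + 9x_2.
A = [[0,1],[-20,9]]; det(A-λI) = λ^2 - 9λ + 20.
Eigenvalues λ = 5, 4 with eigenvectors (1,5), (1,4).

y(t) = c_1e^(5t) + c_2e^(4t)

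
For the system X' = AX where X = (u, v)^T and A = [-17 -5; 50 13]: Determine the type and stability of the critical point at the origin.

A = [[-17,-5],[50,13]]; det(A-λI) = λ^2 + 4λ + 29.
λ = -2 ± 5i: negative real part.

stable spiral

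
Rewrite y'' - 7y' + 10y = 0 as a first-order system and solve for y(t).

Let x_1 = y, x_2 = y'. Then x_1' = x_2 and x_2' = -10x_1 + 7x_2.
A = [[0,1],[-10,7]]; det(A-λI) = λ^2 - 7λ + 10.
Eigenvalues λ = 5, 2 with eigenvectors (1,5), (1,2).

y(t) = c_1e^(5t) + c_2e^(2t)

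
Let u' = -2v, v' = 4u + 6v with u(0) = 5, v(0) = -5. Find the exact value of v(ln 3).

A = [[0,-2],[4,6]]; eigenvalues λ = 2, 4.
Eigenvectors: (1,-1) for λ=2, (1,-2) for λ=4.
From the initial condition, c_1 = 5, c_2 = 0.
v(ln 3) = (5)(3^2)(-1) + (0)(3^4)(-2) = -45.

-45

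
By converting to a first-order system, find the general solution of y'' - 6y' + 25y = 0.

y(t) = c_1e^(3t)cos(4t) + c_2e^(3t)sin(4t)

Let x_1 = y, x_2 = y'. Then x_1' = x_2 and x_2' = -25x_1 + 6x_2.
A = [[0,1],[-25,6]]; det(A-λI) = λ^2 - 6λ + 25.
Eigenvalues λ = 3 ± 4i.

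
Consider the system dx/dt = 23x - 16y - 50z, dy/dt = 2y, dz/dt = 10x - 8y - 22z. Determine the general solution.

x(t) = 5c_1e^(3t) + 2c_2e^(-2t) - 4c_3e^(2t), y(t) = c_3e^(2t), z(t) = 2c_1e^(3t) + c_2e^(-2t) - 2c_3e^(2t)

Coefficient matrix A = [[23, -16, -50], [0, 2, 0], [10, -8, -22]].
det(A - λI) = 0 gives eigenvalues λ = 3, -2, 2.
For λ=3: eigenvector (5,0,2).
For λ=-2: eigenvector (2,0,1).
For λ=2: eigenvector (-4,1,-2).
General solution: c_1e^(3t)(5,0,2) + c_2e^(-2t)(2,0,1) + c_3e^(2t)(-4,1,-2).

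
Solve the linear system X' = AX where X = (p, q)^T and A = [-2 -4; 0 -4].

p(t) = -2C_1e^(-4t) + C_2e^(-2t), q(t) = -C_1e^(-4t)

Coefficient matrix A = [[-2, -4], [0, -4]].
Characteristic polynomial det(A - λI) = λ^2 + 6λ + 8 = 0.
Eigenvalues λ = -4, -2.
For λ=-4: (A-λI) row 1 is [2, -4], so an eigenvector is (-2, -1).
For λ=-2: (A-λI) row 1 is [0, -4], so an eigenvector is (1, 0).
General solution: C_1e^(-4t)(-2,-1) + C_2e^(-2t)(1,0).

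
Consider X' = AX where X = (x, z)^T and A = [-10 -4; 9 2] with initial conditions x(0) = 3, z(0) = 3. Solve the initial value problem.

Coefficient matrix A = [[-10, -4], [9, 2]].
Characteristic polynomial det(A - λI) = λ^2 + 8λ + 16 = 0.
Single eigenvalue λ = -4 with algebraic multiplicity 2.
Eigenvector v = (2,-3); generalized eigenvector w with (A-λI)w=v is (1,-2).
General solution: e^(-4t)[K_1·v + K_2·(t·v + w)].
Applying x(0)=3, z(0)=3 gives K_1=9, K_2=-15.

x(t) = -30te^(-4t) + 3e^(-4t), z(t) = 45te^(-4t) + 3e^(-4t)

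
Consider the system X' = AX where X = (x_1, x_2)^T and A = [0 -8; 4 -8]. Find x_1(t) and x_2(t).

x_1(t) = C_1e^(-4t)sin(4t) - C_1e^(-4t)cos(4t) - C_2e^(-4t)sin(4t) - C_2e^(-4t)cos(4t), x_2(t) = -C_1e^(-4t)cos(4t) - C_2e^(-4t)sin(4t)

Coefficient matrix A = [[0, -8], [4, -8]].
Characteristic polynomial det(A - λI) = λ^2 + 8λ + 32 = 0.
Eigenvalues λ = -4 ± 4i (complex conjugate pair).
For λ=-4+4i: an eigenvector is (-1,-1) - i(1,0) = (-1 - i, -1).
A real fundamental pair from Re and Im of e^((-4+4i)t)v: X_1 = e^(-4t)(cos(4t)·(-1,-1) + sin(4t)·(1,0)), X_2 = e^(-4t)(sin(4t)·(-1,-1) - cos(4t)·(1,0)).
General solution: C_1X_1 + C_2X_2.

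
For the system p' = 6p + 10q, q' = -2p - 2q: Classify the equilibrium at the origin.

unstable spiral

A = [[6,10],[-2,-2]]; det(A-λI) = λ^2 - 4λ + 8.
λ = 2 ± 2i: positive real part.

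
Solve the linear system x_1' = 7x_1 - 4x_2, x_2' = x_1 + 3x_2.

Coefficient matrix A = [[7, -4], [1, 3]].
Characteristic polynomial det(A - λI) = λ^2 - 10λ + 25 = 0.
Single eigenvalue λ = 5 with algebraic multiplicity 2.
Eigenvector v = (2,1); generalized eigenvector w with (A-λI)w=v is (-3,-2).
General solution: e^(5t)[K_1·v + K_2·(t·v + w)].

x_1(t) = 2K_1e^(5t) + 2K_2te^(5t) - 3K_2e^(5t), x_2(t) = K_1e^(5t) + K_2te^(5t) - 2K_2e^(5t)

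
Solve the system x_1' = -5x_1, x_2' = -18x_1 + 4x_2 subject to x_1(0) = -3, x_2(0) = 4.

x_1(t) = -3e^(-5t), x_2(t) = 10e^(4t) - 6e^(-5t)

Coefficient matrix A = [[-5, 0], [-18, 4]].
Characteristic polynomial det(A - λI) = λ^2 + λ - 20 = 0.
Eigenvalues λ = 4, -5.
For λ=4: (A-λI) row 1 is [-9, 0], so an eigenvector is (0, 1).
For λ=-5: (A-λI) row 2 is [-18, 9], so an eigenvector is (1, 2).
General solution: c_1e^(4t)(0,1) + c_2e^(-5t)(1,2).
Applying x_1(0)=-3, x_2(0)=4 gives c_1=10, c_2=-3.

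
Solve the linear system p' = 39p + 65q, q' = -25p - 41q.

p(t) = -3K_1e^(-t)sin(5t) - 2K_1e^(-t)cos(5t) - 2K_2e^(-t)sin(5t) + 3K_2e^(-t)cos(5t), q(t) = 2K_1e^(-t)sin(5t) + K_1e^(-t)cos(5t) + K_2e^(-t)sin(5t) - 2K_2e^(-t)cos(5t)

Coefficient matrix A = [[39, 65], [-25, -41]].
Characteristic polynomial det(A - λI) = λ^2 + 2λ + 26 = 0.
Eigenvalues λ = -1 ± 5i (complex conjugate pair).
For λ=-1+5i: an eigenvector is (-2,1) - i(-3,2) = (-2 + 3i, 1 - 2i).
A real fundamental pair from Re and Im of e^((-1+5i)t)v: X_1 = e^(-t)(cos(5t)·(-2,1) + sin(5t)·(-3,2)), X_2 = e^(-t)(sin(5t)·(-2,1) - cos(5t)·(-3,2)).
General solution: K_1X_1 + K_2X_2.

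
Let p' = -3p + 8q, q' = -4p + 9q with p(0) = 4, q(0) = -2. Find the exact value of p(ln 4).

-8144

A = [[-3,8],[-4,9]]; eigenvalues λ = 1, 5.
Eigenvectors: (2,1) for λ=1, (-1,-1) for λ=5.
From the initial condition, c_1 = 6, c_2 = 8.
p(ln 4) = (6)(4^1)(2) + (8)(4^5)(-1) = -8144.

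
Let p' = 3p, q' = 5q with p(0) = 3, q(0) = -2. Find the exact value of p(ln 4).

A = [[3,0],[0,5]]; eigenvalues λ = 5, 3.
Eigenvectors: (0,1) for λ=5, (-1,0) for λ=3.
From the initial condition, c_1 = -2, c_2 = -3.
p(ln 4) = (-2)(4^5)(0) + (-3)(4^3)(-1) = 192.

192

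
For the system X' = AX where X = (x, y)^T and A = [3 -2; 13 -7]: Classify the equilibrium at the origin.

stable spiral

A = [[3,-2],[13,-7]]; det(A-λI) = λ^2 + 4λ + 5.
λ = -2 ± i: negative real part.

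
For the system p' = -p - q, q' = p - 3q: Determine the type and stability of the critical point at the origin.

stable improper node

A = [[-1,-1],[1,-3]]; det(A-λI) = λ^2 + 4λ + 4.
repeated λ = -2 with a single eigenvector.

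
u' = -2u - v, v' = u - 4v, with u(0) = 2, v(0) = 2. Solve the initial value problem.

u(t) = 2e^(-3t), v(t) = 2e^(-3t)

Coefficient matrix A = [[-2, -1], [1, -4]].
Characteristic polynomial det(A - λI) = λ^2 + 6λ + 9 = 0.
Single eigenvalue λ = -3 with algebraic multiplicity 2.
Eigenvector v = (1,1); generalized eigenvector w with (A-λI)w=v is (-1,-2).
General solution: e^(-3t)[K_1·v + K_2·(t·v + w)].
Applying u(0)=2, v(0)=2 gives K_1=2, K_2=0.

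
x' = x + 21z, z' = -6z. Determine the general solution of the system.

Coefficient matrix A = [[1, 21], [0, -6]].
Characteristic polynomial det(A - λI) = λ^2 + 5λ - 6 = 0.
Eigenvalues λ = 1, -6.
For λ=1: (A-λI) row 1 is [0, 21], so an eigenvector is (1, 0).
For λ=-6: (A-λI) row 1 is [7, 21], so an eigenvector is (3, -1).
General solution: K_1e^(t)(1,0) + K_2e^(-6t)(3,-1).

x(t) = K_1e^(t) + 3K_2e^(-6t), z(t) = -K_2e^(-6t)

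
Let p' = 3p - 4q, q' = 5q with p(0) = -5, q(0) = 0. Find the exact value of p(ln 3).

-135

A = [[3,-4],[0,5]]; eigenvalues λ = 3, 5.
Eigenvectors: (-1,0) for λ=3, (-2,1) for λ=5.
From the initial condition, c_1 = 5, c_2 = 0.
p(ln 3) = (5)(3^3)(-1) + (0)(3^5)(-2) = -135.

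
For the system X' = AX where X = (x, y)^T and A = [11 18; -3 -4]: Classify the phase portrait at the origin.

unstable node

A = [[11,18],[-3,-4]]; det(A-λI) = λ^2 - 7λ + 10.
λ = 5, 2: both positive.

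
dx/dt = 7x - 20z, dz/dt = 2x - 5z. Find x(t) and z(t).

x(t) = -3K_1e^(t)sin(2t) - K_1e^(t)cos(2t) - K_2e^(t)sin(2t) + 3K_2e^(t)cos(2t), z(t) = -K_1e^(t)sin(2t) + K_2e^(t)cos(2t)

Coefficient matrix A = [[7, -20], [2, -5]].
Characteristic polynomial det(A - λI) = λ^2 - 2λ + 5 = 0.
Eigenvalues λ = 1 ± 2i (complex conjugate pair).
For λ=1+2i: an eigenvector is (-1,0) - i(-3,-1) = (-1 + 3i, 0 + i).
A real fundamental pair from Re and Im of e^((1+2i)t)v: X_1 = e^(t)(cos(2t)·(-1,0) + sin(2t)·(-3,-1)), X_2 = e^(t)(sin(2t)·(-1,0) - cos(2t)·(-3,-1)).
General solution: K_1X_1 + K_2X_2.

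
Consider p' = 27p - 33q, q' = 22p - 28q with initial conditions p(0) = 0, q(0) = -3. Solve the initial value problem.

p(t) = 9e^(5t) - 9e^(-6t), q(t) = 6e^(5t) - 9e^(-6t)

Coefficient matrix A = [[27, -33], [22, -28]].
Characteristic polynomial det(A - λI) = λ^2 + λ - 30 = 0.
Eigenvalues λ = 5, -6.
For λ=5: (A-λI) row 1 is [22, -33], so an eigenvector is (-3, -2).
For λ=-6: (A-λI) row 1 is [33, -33], so an eigenvector is (-1, -1).
General solution: C_1e^(5t)(-3,-2) + C_2e^(-6t)(-1,-1).
Applying p(0)=0, q(0)=-3 gives C_1=-3, C_2=9.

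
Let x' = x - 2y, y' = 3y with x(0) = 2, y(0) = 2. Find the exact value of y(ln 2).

A = [[1,-2],[0,3]]; eigenvalues λ = 1, 3.
Eigenvectors: (-1,0) for λ=1, (-1,1) for λ=3.
From the initial condition, c_1 = -4, c_2 = 2.
y(ln 2) = (-4)(2^1)(0) + (2)(2^3)(1) = 16.

16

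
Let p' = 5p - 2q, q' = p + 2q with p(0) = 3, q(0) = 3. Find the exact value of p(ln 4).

A = [[5,-2],[1,2]]; eigenvalues λ = 3, 4.
Eigenvectors: (1,1) for λ=3, (-2,-1) for λ=4.
From the initial condition, c_1 = 3, c_2 = 0.
p(ln 4) = (3)(4^3)(1) + (0)(4^4)(-2) = 192.

192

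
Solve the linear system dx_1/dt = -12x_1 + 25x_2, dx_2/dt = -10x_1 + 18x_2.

x_1(t) = 2K_1e^(3t)sin(5t) + K_1e^(3t)cos(5t) + K_2e^(3t)sin(5t) - 2K_2e^(3t)cos(5t), x_2(t) = K_1e^(3t)sin(5t) + K_1e^(3t)cos(5t) + K_2e^(3t)sin(5t) - K_2e^(3t)cos(5t)

Coefficient matrix A = [[-12, 25], [-10, 18]].
Characteristic polynomial det(A - λI) = λ^2 - 6λ + 34 = 0.
Eigenvalues λ = 3 ± 5i (complex conjugate pair).
For λ=3+5i: an eigenvector is (1,1) - i(2,1) = (1 - 2i, 1 - i).
A real fundamental pair from Re and Im of e^((3+5i)t)v: X_1 = e^(3t)(cos(5t)·(1,1) + sin(5t)·(2,1)), X_2 = e^(3t)(sin(5t)·(1,1) - cos(5t)·(2,1)).
General solution: K_1X_1 + K_2X_2.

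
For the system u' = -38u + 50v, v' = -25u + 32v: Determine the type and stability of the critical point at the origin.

stable spiral

A = [[-38,50],[-25,32]]; det(A-λI) = λ^2 + 6λ + 34.
λ = -3 ± 5i: negative real part.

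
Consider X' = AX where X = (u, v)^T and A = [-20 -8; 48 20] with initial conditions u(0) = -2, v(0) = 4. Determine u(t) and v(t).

Coefficient matrix A = [[-20, -8], [48, 20]].
Characteristic polynomial det(A - λI) = λ^2 - 16 = 0.
Eigenvalues λ = -4, 4.
For λ=-4: (A-λI) row 1 is [-16, -8], so an eigenvector is (-1, 2).
For λ=4: (A-λI) row 1 is [-24, -8], so an eigenvector is (-1, 3).
General solution: C_1e^(-4t)(-1,2) + C_2e^(4t)(-1,3).
Applying u(0)=-2, v(0)=4 gives C_1=2, C_2=0.

u(t) = -2e^(-4t), v(t) = 4e^(-4t)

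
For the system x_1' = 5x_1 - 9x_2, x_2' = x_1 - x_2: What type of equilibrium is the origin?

unstable improper node

A = [[5,-9],[1,-1]]; det(A-λI) = λ^2 - 4λ + 4.
repeated λ = 2 with a single eigenvector.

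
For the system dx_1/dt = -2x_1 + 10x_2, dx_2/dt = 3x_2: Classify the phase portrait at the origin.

A = [[-2,10],[0,3]]; det(A-λI) = λ^2 - λ - 6.
λ = 3, -2: opposite signs.

saddle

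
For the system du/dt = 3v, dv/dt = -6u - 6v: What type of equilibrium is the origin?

stable spiral

A = [[0,3],[-6,-6]]; det(A-λI) = λ^2 + 6λ + 18.
λ = -3 ± 3i: negative real part.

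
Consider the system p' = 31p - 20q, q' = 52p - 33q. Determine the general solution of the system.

Coefficient matrix A = [[31, -20], [52, -33]].
Characteristic polynomial det(A - λI) = λ^2 + 2λ + 17 = 0.
Eigenvalues λ = -1 ± 4i (complex conjugate pair).
For λ=-1+4i: an eigenvector is (2,3) - i(1,2) = (2 - i, 3 - 2i).
A real fundamental pair from Re and Im of e^((-1+4i)t)v: X_1 = e^(-t)(cos(4t)·(2,3) + sin(4t)·(1,2)), X_2 = e^(-t)(sin(4t)·(2,3) - cos(4t)·(1,2)).
General solution: c_1X_1 + c_2X_2.

p(t) = c_1e^(-t)sin(4t) + 2c_1e^(-t)cos(4t) + 2c_2e^(-t)sin(4t) - c_2e^(-t)cos(4t), q(t) = 2c_1e^(-t)sin(4t) + 3c_1e^(-t)cos(4t) + 3c_2e^(-t)sin(4t) - 2c_2e^(-t)cos(4t)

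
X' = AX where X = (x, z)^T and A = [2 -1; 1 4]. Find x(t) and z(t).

x(t) = K_1e^(3t) + K_2te^(3t) + 2K_2e^(3t), z(t) = -K_1e^(3t) - K_2te^(3t) - 3K_2e^(3t)

Coefficient matrix A = [[2, -1], [1, 4]].
Characteristic polynomial det(A - λI) = λ^2 - 6λ + 9 = 0.
Single eigenvalue λ = 3 with algebraic multiplicity 2.
Eigenvector v = (1,-1); generalized eigenvector w with (A-λI)w=v is (2,-3).
General solution: e^(3t)[K_1·v + K_2·(t·v + w)].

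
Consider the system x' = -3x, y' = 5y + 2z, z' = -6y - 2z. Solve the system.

Coefficient matrix A = [[-3, 0, 0], [0, 5, 2], [0, -6, -2]].
det(A - λI) = 0 gives eigenvalues λ = -3, 1, 2.
For λ=-3: eigenvector (1,0,0).
For λ=1: eigenvector (0,1,-2).
For λ=2: eigenvector (0,2,-3).
General solution: c_1e^(-3t)(1,0,0) + c_2e^(t)(0,1,-2) + c_3e^(2t)(0,2,-3).

x(t) = c_1e^(-3t), y(t) = c_2e^(t) + 2c_3e^(2t), z(t) = -2c_2e^(t) - 3c_3e^(2t)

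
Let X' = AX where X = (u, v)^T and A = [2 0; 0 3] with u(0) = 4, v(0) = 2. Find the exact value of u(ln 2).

16

A = [[2,0],[0,3]]; eigenvalues λ = 3, 2.
Eigenvectors: (0,-1) for λ=3, (1,0) for λ=2.
From the initial condition, c_1 = -2, c_2 = 4.
u(ln 2) = (-2)(2^3)(0) + (4)(2^2)(1) = 16.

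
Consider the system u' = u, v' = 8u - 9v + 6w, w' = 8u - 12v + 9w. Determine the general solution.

Coefficient matrix A = [[1, 0, 0], [8, -9, 6], [8, -12, 9]].
det(A - λI) = 0 gives eigenvalues λ = 1, 3, -3.
For λ=1: eigenvector (1,2,2).
For λ=3: eigenvector (0,-1,-2).
For λ=-3: eigenvector (0,1,1).
General solution: c_1e^(t)(1,2,2) + c_2e^(3t)(0,-1,-2) + c_3e^(-3t)(0,1,1).

u(t) = c_1e^(t), v(t) = 2c_1e^(t) - c_2e^(3t) + c_3e^(-3t), w(t) = 2c_1e^(t) - 2c_2e^(3t) + c_3e^(-3t)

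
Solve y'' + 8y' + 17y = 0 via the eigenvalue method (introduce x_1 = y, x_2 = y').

Let x_1 = y, x_2 = y'. Then x_1' = x_2 and x_2' = -17x_1 - 8x_2.
A = [[0,1],[-17,-8]]; det(A-λI) = λ^2 + 8λ + 17.
Eigenvalues λ = -4 ± i.

y(t) = C_1e^(-4t)cos(t) + C_2e^(-4t)sin(t)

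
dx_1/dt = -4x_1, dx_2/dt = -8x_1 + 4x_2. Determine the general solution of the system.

Coefficient matrix A = [[-4, 0], [-8, 4]].
Characteristic polynomial det(A - λI) = λ^2 - 16 = 0.
Eigenvalues λ = 4, -4.
For λ=4: (A-λI) row 1 is [-8, 0], so an eigenvector is (0, -1).
For λ=-4: (A-λI) row 2 is [-8, 8], so an eigenvector is (1, 1).
General solution: K_1e^(4t)(0,-1) + K_2e^(-4t)(1,1).

x_1(t) = K_2e^(-4t), x_2(t) = -K_1e^(4t) + K_2e^(-4t)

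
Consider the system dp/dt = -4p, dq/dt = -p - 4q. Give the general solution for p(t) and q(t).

Coefficient matrix A = [[-4, 0], [-1, -4]].
Characteristic polynomial det(A - λI) = λ^2 + 8λ + 16 = 0.
Single eigenvalue λ = -4 with algebraic multiplicity 2.
Eigenvector v = (0,-1); generalized eigenvector w with (A-λI)w=v is (1,1).
General solution: e^(-4t)[C_1·v + C_2·(t·v + w)].

p(t) = C_2e^(-4t), q(t) = -C_1e^(-4t) - C_2te^(-4t) + C_2e^(-4t)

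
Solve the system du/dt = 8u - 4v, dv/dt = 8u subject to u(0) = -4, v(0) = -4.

u(t) = -4e^(4t)cos(4t), v(t) = -4e^(4t)sin(4t) - 4e^(4t)cos(4t)

Coefficient matrix A = [[8, -4], [8, 0]].
Characteristic polynomial det(A - λI) = λ^2 - 8λ + 32 = 0.
Eigenvalues λ = 4 ± 4i (complex conjugate pair).
For λ=4+4i: an eigenvector is (0,-1) - i(1,1) = (0 - i, -1 - i).
A real fundamental pair from Re and Im of e^((4+4i)t)v: X_1 = e^(4t)(cos(4t)·(0,-1) + sin(4t)·(1,1)), X_2 = e^(4t)(sin(4t)·(0,-1) - cos(4t)·(1,1)).
General solution: C_1X_1 + C_2X_2.
Applying u(0)=-4, v(0)=-4 gives C_1=0, C_2=4.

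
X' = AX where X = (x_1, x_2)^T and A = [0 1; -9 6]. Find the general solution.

Coefficient matrix A = [[0, 1], [-9, 6]].
Characteristic polynomial det(A - λI) = λ^2 - 6λ + 9 = 0.
Single eigenvalue λ = 3 with algebraic multiplicity 2.
Eigenvector v = (1,3); generalized eigenvector w with (A-λI)w=v is (-1,-2).
General solution: e^(3t)[c_1·v + c_2·(t·v + w)].

x_1(t) = c_1e^(3t) + c_2te^(3t) - c_2e^(3t), x_2(t) = 3c_1e^(3t) + 3c_2te^(3t) - 2c_2e^(3t)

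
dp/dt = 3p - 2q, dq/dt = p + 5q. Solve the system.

Coefficient matrix A = [[3, -2], [1, 5]].
Characteristic polynomial det(A - λI) = λ^2 - 8λ + 17 = 0.
Eigenvalues λ = 4 ± i (complex conjugate pair).
For λ=4+i: an eigenvector is (1,0) - i(-1,1) = (1 + i, 0 - i).
A real fundamental pair from Re and Im of e^((4+i)t)v: X_1 = e^(4t)(cos(t)·(1,0) + sin(t)·(-1,1)), X_2 = e^(4t)(sin(t)·(1,0) - cos(t)·(-1,1)).
General solution: K_1X_1 + K_2X_2.

p(t) = -K_1e^(4t)sin(t) + K_1e^(4t)cos(t) + K_2e^(4t)sin(t) + K_2e^(4t)cos(t), q(t) = K_1e^(4t)sin(t) - K_2e^(4t)cos(t)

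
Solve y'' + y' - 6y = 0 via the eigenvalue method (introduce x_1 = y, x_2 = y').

Let x_1 = y, x_2 = y'. Then x_1' = x_2 and x_2' = 6x_1 - x_2.
A = [[0,1],[6,-1]]; det(A-λI) = λ^2 + λ - 6.
Eigenvalues λ = 2, -3 with eigenvectors (1,2), (1,-3).

y(t) = c_1e^(2t) + c_2e^(-3t)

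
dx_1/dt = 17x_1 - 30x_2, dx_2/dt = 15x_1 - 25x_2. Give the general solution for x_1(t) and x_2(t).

Coefficient matrix A = [[17, -30], [15, -25]].
Characteristic polynomial det(A - λI) = λ^2 + 8λ + 25 = 0.
Eigenvalues λ = -4 ± 3i (complex conjugate pair).
For λ=-4+3i: an eigenvector is (-1,-1) - i(3,2) = (-1 - 3i, -1 - 2i).
A real fundamental pair from Re and Im of e^((-4+3i)t)v: X_1 = e^(-4t)(cos(3t)·(-1,-1) + sin(3t)·(3,2)), X_2 = e^(-4t)(sin(3t)·(-1,-1) - cos(3t)·(3,2)).
General solution: C_1X_1 + C_2X_2.

x_1(t) = 3C_1e^(-4t)sin(3t) - C_1e^(-4t)cos(3t) - C_2e^(-4t)sin(3t) - 3C_2e^(-4t)cos(3t), x_2(t) = 2C_1e^(-4t)sin(3t) - C_1e^(-4t)cos(3t) - C_2e^(-4t)sin(3t) - 2C_2e^(-4t)cos(3t)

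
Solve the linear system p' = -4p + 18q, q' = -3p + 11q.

Coefficient matrix A = [[-4, 18], [-3, 11]].
Characteristic polynomial det(A - λI) = λ^2 - 7λ + 10 = 0.
Eigenvalues λ = 5, 2.
For λ=5: (A-λI) row 1 is [-9, 18], so an eigenvector is (-2, -1).
For λ=2: (A-λI) row 1 is [-6, 18], so an eigenvector is (-3, -1).
General solution: C_1e^(5t)(-2,-1) + C_2e^(2t)(-3,-1).

p(t) = -2C_1e^(5t) - 3C_2e^(2t), q(t) = -C_1e^(5t) - C_2e^(2t)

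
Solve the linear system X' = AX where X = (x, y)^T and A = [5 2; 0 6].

x(t) = -2c_1e^(6t) + c_2e^(5t), y(t) = -c_1e^(6t)

Coefficient matrix A = [[5, 2], [0, 6]].
Characteristic polynomial det(A - λI) = λ^2 - 11λ + 30 = 0.
Eigenvalues λ = 6, 5.
For λ=6: (A-λI) row 1 is [-1, 2], so an eigenvector is (-2, -1).
For λ=5: (A-λI) row 1 is [0, 2], so an eigenvector is (1, 0).
General solution: c_1e^(6t)(-2,-1) + c_2e^(5t)(1,0).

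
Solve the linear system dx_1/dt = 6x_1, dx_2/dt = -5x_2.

Coefficient matrix A = [[6, 0], [0, -5]].
Characteristic polynomial det(A - λI) = λ^2 - λ - 30 = 0.
Eigenvalues λ = -5, 6.
For λ=-5: (A-λI) row 1 is [11, 0], so an eigenvector is (0, -1).
For λ=6: (A-λI) row 2 is [0, -11], so an eigenvector is (1, 0).
General solution: K_1e^(-5t)(0,-1) + K_2e^(6t)(1,0).

x_1(t) = K_2e^(6t), x_2(t) = -K_1e^(-5t)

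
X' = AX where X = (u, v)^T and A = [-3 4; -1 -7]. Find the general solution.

u(t) = 2C_1e^(-5t) + 2C_2te^(-5t) - C_2e^(-5t), v(t) = -C_1e^(-5t) - C_2te^(-5t) + C_2e^(-5t)

Coefficient matrix A = [[-3, 4], [-1, -7]].
Characteristic polynomial det(A - λI) = λ^2 + 10λ + 25 = 0.
Single eigenvalue λ = -5 with algebraic multiplicity 2.
Eigenvector v = (2,-1); generalized eigenvector w with (A-λI)w=v is (-1,1).
General solution: e^(-5t)[C_1·v + C_2·(t·v + w)].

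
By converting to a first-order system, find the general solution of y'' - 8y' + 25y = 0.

Let x_1 = y, x_2 = y'. Then x_1' = x_2 and x_2' = -25x_1 + 8x_2.
A = [[0,1],[-25,8]]; det(A-λI) = λ^2 - 8λ + 25.
Eigenvalues λ = 4 ± 3i.

y(t) = c_1e^(4t)cos(3t) + c_2e^(4t)sin(3t)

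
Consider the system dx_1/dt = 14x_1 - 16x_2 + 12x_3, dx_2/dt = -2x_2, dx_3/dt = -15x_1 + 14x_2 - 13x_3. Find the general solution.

x_1(t) = -4K_1e^(-t) - 2K_2e^(-2t) + K_3e^(2t), x_2(t) = K_2e^(-2t), x_3(t) = 5K_1e^(-t) + 4K_2e^(-2t) - K_3e^(2t)

Coefficient matrix A = [[14, -16, 12], [0, -2, 0], [-15, 14, -13]].
det(A - λI) = 0 gives eigenvalues λ = -1, -2, 2.
For λ=-1: eigenvector (-4,0,5).
For λ=-2: eigenvector (-2,1,4).
For λ=2: eigenvector (1,0,-1).
General solution: K_1e^(-t)(-4,0,5) + K_2e^(-2t)(-2,1,4) + K_3e^(2t)(1,0,-1).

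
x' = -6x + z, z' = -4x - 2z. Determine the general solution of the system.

x(t) = C_1e^(-4t) + C_2te^(-4t) + C_2e^(-4t), z(t) = 2C_1e^(-4t) + 2C_2te^(-4t) + 3C_2e^(-4t)

Coefficient matrix A = [[-6, 1], [-4, -2]].
Characteristic polynomial det(A - λI) = λ^2 + 8λ + 16 = 0.
Single eigenvalue λ = -4 with algebraic multiplicity 2.
Eigenvector v = (1,2); generalized eigenvector w with (A-λI)w=v is (1,3).
General solution: e^(-4t)[C_1·v + C_2·(t·v + w)].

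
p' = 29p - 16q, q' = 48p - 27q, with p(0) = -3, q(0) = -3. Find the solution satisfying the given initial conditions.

Coefficient matrix A = [[29, -16], [48, -27]].
Characteristic polynomial det(A - λI) = λ^2 - 2λ - 15 = 0.
Eigenvalues λ = 5, -3.
For λ=5: (A-λI) row 1 is [24, -16], so an eigenvector is (-2, -3).
For λ=-3: (A-λI) row 1 is [32, -16], so an eigenvector is (1, 2).
General solution: K_1e^(5t)(-2,-3) + K_2e^(-3t)(1,2).
Applying p(0)=-3, q(0)=-3 gives K_1=3, K_2=3.

p(t) = -6e^(5t) + 3e^(-3t), q(t) = -9e^(5t) + 6e^(-3t)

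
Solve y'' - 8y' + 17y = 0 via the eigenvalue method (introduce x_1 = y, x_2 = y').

y(t) = c_1e^(4t)cos(t) + c_2e^(4t)sin(t)

Let x_1 = y, x_2 = y'. Then x_1' = x_2 and x_2' = -17x_1 + 8x_2.
A = [[0,1],[-17,8]]; det(A-λI) = λ^2 - 8λ + 17.
Eigenvalues λ = 4 ± i.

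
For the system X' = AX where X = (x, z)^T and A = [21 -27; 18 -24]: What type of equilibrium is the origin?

saddle

A = [[21,-27],[18,-24]]; det(A-λI) = λ^2 + 3λ - 18.
λ = -6, 3: opposite signs.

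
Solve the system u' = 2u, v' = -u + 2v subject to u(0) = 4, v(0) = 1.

u(t) = 4e^(2t), v(t) = -4te^(2t) + e^(2t)

Coefficient matrix A = [[2, 0], [-1, 2]].
Characteristic polynomial det(A - λI) = λ^2 - 4λ + 4 = 0.
Single eigenvalue λ = 2 with algebraic multiplicity 2.
Eigenvector v = (0,1); generalized eigenvector w with (A-λI)w=v is (-1,2).
General solution: e^(2t)[c_1·v + c_2·(t·v + w)].
Applying u(0)=4, v(0)=1 gives c_1=9, c_2=-4.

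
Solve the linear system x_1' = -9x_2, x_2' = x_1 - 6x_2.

x_1(t) = -3K_1e^(-3t) - 3K_2te^(-3t) + 2K_2e^(-3t), x_2(t) = -K_1e^(-3t) - K_2te^(-3t) + K_2e^(-3t)

Coefficient matrix A = [[0, -9], [1, -6]].
Characteristic polynomial det(A - λI) = λ^2 + 6λ + 9 = 0.
Single eigenvalue λ = -3 with algebraic multiplicity 2.
Eigenvector v = (-3,-1); generalized eigenvector w with (A-λI)w=v is (2,1).
General solution: e^(-3t)[K_1·v + K_2·(t·v + w)].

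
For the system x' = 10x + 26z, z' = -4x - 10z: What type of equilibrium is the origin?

center

A = [[10,26],[-4,-10]]; det(A-λI) = λ^2 + 4.
λ = 0 ± 2i: zero real part.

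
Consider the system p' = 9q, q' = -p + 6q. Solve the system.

p(t) = 3c_1e^(3t) + 3c_2te^(3t) + 2c_2e^(3t), q(t) = c_1e^(3t) + c_2te^(3t) + c_2e^(3t)

Coefficient matrix A = [[0, 9], [-1, 6]].
Characteristic polynomial det(A - λI) = λ^2 - 6λ + 9 = 0.
Single eigenvalue λ = 3 with algebraic multiplicity 2.
Eigenvector v = (3,1); generalized eigenvector w with (A-λI)w=v is (2,1).
General solution: e^(3t)[c_1·v + c_2·(t·v + w)].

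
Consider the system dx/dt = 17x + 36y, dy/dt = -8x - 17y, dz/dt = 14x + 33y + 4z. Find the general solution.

x(t) = 9c_1e^(t) - 2c_2e^(-t), y(t) = -4c_1e^(t) + c_2e^(-t), z(t) = 2c_1e^(t) - c_2e^(-t) + c_3e^(4t)

Coefficient matrix A = [[17, 36, 0], [-8, -17, 0], [14, 33, 4]].
det(A - λI) = 0 gives eigenvalues λ = 1, -1, 4.
For λ=1: eigenvector (9,-4,2).
For λ=-1: eigenvector (-2,1,-1).
For λ=4: eigenvector (0,0,1).
General solution: c_1e^(t)(9,-4,2) + c_2e^(-t)(-2,1,-1) + c_3e^(4t)(0,0,1).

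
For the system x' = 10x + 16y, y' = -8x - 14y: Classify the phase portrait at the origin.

A = [[10,16],[-8,-14]]; det(A-λI) = λ^2 + 4λ - 12.
λ = 2, -6: opposite signs.

saddle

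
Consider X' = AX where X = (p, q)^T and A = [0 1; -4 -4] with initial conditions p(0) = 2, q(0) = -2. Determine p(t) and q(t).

Coefficient matrix A = [[0, 1], [-4, -4]].
Characteristic polynomial det(A - λI) = λ^2 + 4λ + 4 = 0.
Single eigenvalue λ = -2 with algebraic multiplicity 2.
Eigenvector v = (-1,2); generalized eigenvector w with (A-λI)w=v is (1,-3).
General solution: e^(-2t)[K_1·v + K_2·(t·v + w)].
Applying p(0)=2, q(0)=-2 gives K_1=-4, K_2=-2.

p(t) = 2te^(-2t) + 2e^(-2t), q(t) = -4te^(-2t) - 2e^(-2t)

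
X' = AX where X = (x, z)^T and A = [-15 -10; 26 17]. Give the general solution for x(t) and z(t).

Coefficient matrix A = [[-15, -10], [26, 17]].
Characteristic polynomial det(A - λI) = λ^2 - 2λ + 5 = 0.
Eigenvalues λ = 1 ± 2i (complex conjugate pair).
For λ=1+2i: an eigenvector is (2,-3) - i(-1,2) = (2 + i, -3 - 2i).
A real fundamental pair from Re and Im of e^((1+2i)t)v: X_1 = e^(t)(cos(2t)·(2,-3) + sin(2t)·(-1,2)), X_2 = e^(t)(sin(2t)·(2,-3) - cos(2t)·(-1,2)).
General solution: C_1X_1 + C_2X_2.

x(t) = -C_1e^(t)sin(2t) + 2C_1e^(t)cos(2t) + 2C_2e^(t)sin(2t) + C_2e^(t)cos(2t), z(t) = 2C_1e^(t)sin(2t) - 3C_1e^(t)cos(2t) - 3C_2e^(t)sin(2t) - 2C_2e^(t)cos(2t)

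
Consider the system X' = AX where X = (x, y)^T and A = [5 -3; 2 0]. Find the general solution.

Coefficient matrix A = [[5, -3], [2, 0]].
Characteristic polynomial det(A - λI) = λ^2 - 5λ + 6 = 0.
Eigenvalues λ = 2, 3.
For λ=2: (A-λI) row 1 is [3, -3], so an eigenvector is (-1, -1).
For λ=3: (A-λI) row 1 is [2, -3], so an eigenvector is (3, 2).
General solution: K_1e^(2t)(-1,-1) + K_2e^(3t)(3,2).

x(t) = -K_1e^(2t) + 3K_2e^(3t), y(t) = -K_1e^(2t) + 2K_2e^(3t)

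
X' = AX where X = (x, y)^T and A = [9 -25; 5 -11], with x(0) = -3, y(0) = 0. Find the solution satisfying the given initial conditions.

x(t) = -6e^(-t)sin(5t) - 3e^(-t)cos(5t), y(t) = -3e^(-t)sin(5t)

Coefficient matrix A = [[9, -25], [5, -11]].
Characteristic polynomial det(A - λI) = λ^2 + 2λ + 26 = 0.
Eigenvalues λ = -1 ± 5i (complex conjugate pair).
For λ=-1+5i: an eigenvector is (1,0) - i(2,1) = (1 - 2i, 0 - i).
A real fundamental pair from Re and Im of e^((-1+5i)t)v: X_1 = e^(-t)(cos(5t)·(1,0) + sin(5t)·(2,1)), X_2 = e^(-t)(sin(5t)·(1,0) - cos(5t)·(2,1)).
General solution: c_1X_1 + c_2X_2.
Applying x(0)=-3, y(0)=0 gives c_1=-3, c_2=0.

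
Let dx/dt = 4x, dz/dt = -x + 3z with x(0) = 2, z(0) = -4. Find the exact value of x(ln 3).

162

A = [[4,0],[-1,3]]; eigenvalues λ = 4, 3.
Eigenvectors: (1,-1) for λ=4, (0,-1) for λ=3.
From the initial condition, c_1 = 2, c_2 = 2.
x(ln 3) = (2)(3^4)(1) + (2)(3^3)(0) = 162.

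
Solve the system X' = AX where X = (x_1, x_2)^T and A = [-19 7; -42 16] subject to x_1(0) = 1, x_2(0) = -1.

x_1(t) = -3e^(2t) + 4e^(-5t), x_2(t) = -9e^(2t) + 8e^(-5t)

Coefficient matrix A = [[-19, 7], [-42, 16]].
Characteristic polynomial det(A - λI) = λ^2 + 3λ - 10 = 0.
Eigenvalues λ = -5, 2.
For λ=-5: (A-λI) row 1 is [-14, 7], so an eigenvector is (1, 2).
For λ=2: (A-λI) row 1 is [-21, 7], so an eigenvector is (-1, -3).
General solution: c_1e^(-5t)(1,2) + c_2e^(2t)(-1,-3).
Applying x_1(0)=1, x_2(0)=-1 gives c_1=4, c_2=3.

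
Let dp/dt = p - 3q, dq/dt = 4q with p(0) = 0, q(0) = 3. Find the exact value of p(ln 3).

A = [[1,-3],[0,4]]; eigenvalues λ = 1, 4.
Eigenvectors: (-1,0) for λ=1, (-1,1) for λ=4.
From the initial condition, c_1 = -3, c_2 = 3.
p(ln 3) = (-3)(3^1)(-1) + (3)(3^4)(-1) = -234.

-234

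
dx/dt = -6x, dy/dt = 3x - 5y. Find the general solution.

Coefficient matrix A = [[-6, 0], [3, -5]].
Characteristic polynomial det(A - λI) = λ^2 + 11λ + 30 = 0.
Eigenvalues λ = -5, -6.
For λ=-5: (A-λI) row 1 is [-1, 0], so an eigenvector is (0, 1).
For λ=-6: (A-λI) row 2 is [3, 1], so an eigenvector is (1, -3).
General solution: C_1e^(-5t)(0,1) + C_2e^(-6t)(1,-3).

x(t) = C_2e^(-6t), y(t) = C_1e^(-5t) - 3C_2e^(-6t)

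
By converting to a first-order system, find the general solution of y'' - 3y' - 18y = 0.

y(t) = K_1e^(6t) + K_2e^(-3t)

Let x_1 = y, x_2 = y'. Then x_1' = x_2 and x_2' = 18x_1 + 3x_2.
A = [[0,1],[18,3]]; det(A-λI) = λ^2 - 3λ - 18.
Eigenvalues λ = 6, -3 with eigenvectors (1,6), (1,-3).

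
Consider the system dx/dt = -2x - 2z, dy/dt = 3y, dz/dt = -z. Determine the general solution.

x(t) = C_2e^(-2t) - 2C_3e^(-t), y(t) = C_1e^(3t), z(t) = C_3e^(-t)

Coefficient matrix A = [[-2, 0, -2], [0, 3, 0], [0, 0, -1]].
det(A - λI) = 0 gives eigenvalues λ = 3, -2, -1.
For λ=3: eigenvector (0,1,0).
For λ=-2: eigenvector (1,0,0).
For λ=-1: eigenvector (-2,0,1).
General solution: C_1e^(3t)(0,1,0) + C_2e^(-2t)(1,0,0) + C_3e^(-t)(-2,0,1).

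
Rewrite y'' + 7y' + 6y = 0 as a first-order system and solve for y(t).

y(t) = C_1e^(-t) + C_2e^(-6t)

Let x_1 = y, x_2 = y'. Then x_1' = x_2 and x_2' = -6x_1 - 7x_2.
A = [[0,1],[-6,-7]]; det(A-λI) = λ^2 + 7λ + 6.
Eigenvalues λ = -1, -6 with eigenvectors (1,-1), (1,-6).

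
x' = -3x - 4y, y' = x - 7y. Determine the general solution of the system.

Coefficient matrix A = [[-3, -4], [1, -7]].
Characteristic polynomial det(A - λI) = λ^2 + 10λ + 25 = 0.
Single eigenvalue λ = -5 with algebraic multiplicity 2.
Eigenvector v = (2,1); generalized eigenvector w with (A-λI)w=v is (1,0).
General solution: e^(-5t)[C_1·v + C_2·(t·v + w)].

x(t) = 2C_1e^(-5t) + 2C_2te^(-5t) + C_2e^(-5t), y(t) = C_1e^(-5t) + C_2te^(-5t)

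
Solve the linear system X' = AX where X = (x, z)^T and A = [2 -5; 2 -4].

x(t) = -2K_1e^(-t)sin(t) + K_1e^(-t)cos(t) + K_2e^(-t)sin(t) + 2K_2e^(-t)cos(t), z(t) = -K_1e^(-t)sin(t) + K_1e^(-t)cos(t) + K_2e^(-t)sin(t) + K_2e^(-t)cos(t)

Coefficient matrix A = [[2, -5], [2, -4]].
Characteristic polynomial det(A - λI) = λ^2 + 2λ + 2 = 0.
Eigenvalues λ = -1 ± i (complex conjugate pair).
For λ=-1+i: an eigenvector is (1,1) - i(-2,-1) = (1 + 2i, 1 + i).
A real fundamental pair from Re and Im of e^((-1+i)t)v: X_1 = e^(-t)(cos(t)·(1,1) + sin(t)·(-2,-1)), X_2 = e^(-t)(sin(t)·(1,1) - cos(t)·(-2,-1)).
General solution: K_1X_1 + K_2X_2.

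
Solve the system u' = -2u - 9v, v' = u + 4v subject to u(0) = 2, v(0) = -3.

u(t) = 21te^(t) + 2e^(t), v(t) = -7te^(t) - 3e^(t)

Coefficient matrix A = [[-2, -9], [1, 4]].
Characteristic polynomial det(A - λI) = λ^2 - 2λ + 1 = 0.
Single eigenvalue λ = 1 with algebraic multiplicity 2.
Eigenvector v = (3,-1); generalized eigenvector w with (A-λI)w=v is (-1,0).
General solution: e^(t)[C_1·v + C_2·(t·v + w)].
Applying u(0)=2, v(0)=-3 gives C_1=3, C_2=7.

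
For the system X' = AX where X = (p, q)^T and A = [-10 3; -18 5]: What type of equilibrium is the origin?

A = [[-10,3],[-18,5]]; det(A-λI) = λ^2 + 5λ + 4.
λ = -4, -1: both negative.

stable node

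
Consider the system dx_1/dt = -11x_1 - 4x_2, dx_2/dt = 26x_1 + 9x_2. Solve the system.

x_1(t) = -C_1e^(-t)sin(2t) + C_1e^(-t)cos(2t) + C_2e^(-t)sin(2t) + C_2e^(-t)cos(2t), x_2(t) = 3C_1e^(-t)sin(2t) - 2C_1e^(-t)cos(2t) - 2C_2e^(-t)sin(2t) - 3C_2e^(-t)cos(2t)

Coefficient matrix A = [[-11, -4], [26, 9]].
Characteristic polynomial det(A - λI) = λ^2 + 2λ + 5 = 0.
Eigenvalues λ = -1 ± 2i (complex conjugate pair).
For λ=-1+2i: an eigenvector is (1,-2) - i(-1,3) = (1 + i, -2 - 3i).
A real fundamental pair from Re and Im of e^((-1+2i)t)v: X_1 = e^(-t)(cos(2t)·(1,-2) + sin(2t)·(-1,3)), X_2 = e^(-t)(sin(2t)·(1,-2) - cos(2t)·(-1,3)).
General solution: C_1X_1 + C_2X_2.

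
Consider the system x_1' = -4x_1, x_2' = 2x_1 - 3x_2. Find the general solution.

x_1(t) = K_1e^(-4t), x_2(t) = -2K_1e^(-4t) - K_2e^(-3t)

Coefficient matrix A = [[-4, 0], [2, -3]].
Characteristic polynomial det(A - λI) = λ^2 + 7λ + 12 = 0.
Eigenvalues λ = -4, -3.
For λ=-4: (A-λI) row 2 is [2, 1], so an eigenvector is (1, -2).
For λ=-3: (A-λI) row 1 is [-1, 0], so an eigenvector is (0, -1).
General solution: K_1e^(-4t)(1,-2) + K_2e^(-3t)(0,-1).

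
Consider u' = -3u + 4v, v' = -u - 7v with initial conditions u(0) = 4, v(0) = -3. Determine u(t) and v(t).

u(t) = -4te^(-5t) + 4e^(-5t), v(t) = 2te^(-5t) - 3e^(-5t)

Coefficient matrix A = [[-3, 4], [-1, -7]].
Characteristic polynomial det(A - λI) = λ^2 + 10λ + 25 = 0.
Single eigenvalue λ = -5 with algebraic multiplicity 2.
Eigenvector v = (-2,1); generalized eigenvector w with (A-λI)w=v is (-1,0).
General solution: e^(-5t)[c_1·v + c_2·(t·v + w)].
Applying u(0)=4, v(0)=-3 gives c_1=-3, c_2=2.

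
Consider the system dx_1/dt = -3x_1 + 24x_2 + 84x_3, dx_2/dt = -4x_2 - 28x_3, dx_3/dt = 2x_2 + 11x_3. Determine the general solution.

x_1(t) = c_1e^(-3t) - 2c_3e^(3t), x_2(t) = -7c_2e^(4t) - 4c_3e^(3t), x_3(t) = 2c_2e^(4t) + c_3e^(3t)

Coefficient matrix A = [[-3, 24, 84], [0, -4, -28], [0, 2, 11]].
det(A - λI) = 0 gives eigenvalues λ = -3, 4, 3.
For λ=-3: eigenvector (1,0,0).
For λ=4: eigenvector (0,-7,2).
For λ=3: eigenvector (-2,-4,1).
General solution: c_1e^(-3t)(1,0,0) + c_2e^(4t)(0,-7,2) + c_3e^(3t)(-2,-4,1).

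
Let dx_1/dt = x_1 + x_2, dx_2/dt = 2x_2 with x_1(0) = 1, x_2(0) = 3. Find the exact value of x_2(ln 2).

12

A = [[1,1],[0,2]]; eigenvalues λ = 1, 2.
Eigenvectors: (1,0) for λ=1, (-1,-1) for λ=2.
From the initial condition, c_1 = -2, c_2 = -3.
x_2(ln 2) = (-2)(2^1)(0) + (-3)(2^2)(-1) = 12.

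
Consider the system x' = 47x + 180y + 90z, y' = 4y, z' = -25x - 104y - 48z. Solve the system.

x(t) = 2K_1e^(2t) + 9K_3e^(-3t), y(t) = K_2e^(4t), z(t) = -K_1e^(2t) - 2K_2e^(4t) - 5K_3e^(-3t)

Coefficient matrix A = [[47, 180, 90], [0, 4, 0], [-25, -104, -48]].
det(A - λI) = 0 gives eigenvalues λ = 2, 4, -3.
For λ=2: eigenvector (2,0,-1).
For λ=4: eigenvector (0,1,-2).
For λ=-3: eigenvector (9,0,-5).
General solution: K_1e^(2t)(2,0,-1) + K_2e^(4t)(0,1,-2) + K_3e^(-3t)(9,0,-5).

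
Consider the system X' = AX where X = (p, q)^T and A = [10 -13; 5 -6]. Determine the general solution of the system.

p(t) = -2c_1e^(2t)sin(t) + 3c_1e^(2t)cos(t) + 3c_2e^(2t)sin(t) + 2c_2e^(2t)cos(t), q(t) = -c_1e^(2t)sin(t) + 2c_1e^(2t)cos(t) + 2c_2e^(2t)sin(t) + c_2e^(2t)cos(t)

Coefficient matrix A = [[10, -13], [5, -6]].
Characteristic polynomial det(A - λI) = λ^2 - 4λ + 5 = 0.
Eigenvalues λ = 2 ± i (complex conjugate pair).
For λ=2+i: an eigenvector is (3,2) - i(-2,-1) = (3 + 2i, 2 + i).
A real fundamental pair from Re and Im of e^((2+i)t)v: X_1 = e^(2t)(cos(t)·(3,2) + sin(t)·(-2,-1)), X_2 = e^(2t)(sin(t)·(3,2) - cos(t)·(-2,-1)).
General solution: c_1X_1 + c_2X_2.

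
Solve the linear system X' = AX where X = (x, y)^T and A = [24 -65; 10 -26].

x(t) = 3c_1e^(-t)sin(5t) - 2c_1e^(-t)cos(5t) - 2c_2e^(-t)sin(5t) - 3c_2e^(-t)cos(5t), y(t) = c_1e^(-t)sin(5t) - c_1e^(-t)cos(5t) - c_2e^(-t)sin(5t) - c_2e^(-t)cos(5t)

Coefficient matrix A = [[24, -65], [10, -26]].
Characteristic polynomial det(A - λI) = λ^2 + 2λ + 26 = 0.
Eigenvalues λ = -1 ± 5i (complex conjugate pair).
For λ=-1+5i: an eigenvector is (-2,-1) - i(3,1) = (-2 - 3i, -1 - i).
A real fundamental pair from Re and Im of e^((-1+5i)t)v: X_1 = e^(-t)(cos(5t)·(-2,-1) + sin(5t)·(3,1)), X_2 = e^(-t)(sin(5t)·(-2,-1) - cos(5t)·(3,1)).
General solution: c_1X_1 + c_2X_2.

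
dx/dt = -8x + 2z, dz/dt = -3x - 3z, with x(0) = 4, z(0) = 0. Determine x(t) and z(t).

x(t) = -8e^(-5t) + 12e^(-6t), z(t) = -12e^(-5t) + 12e^(-6t)

Coefficient matrix A = [[-8, 2], [-3, -3]].
Characteristic polynomial det(A - λI) = λ^2 + 11λ + 30 = 0.
Eigenvalues λ = -5, -6.
For λ=-5: (A-λI) row 1 is [-3, 2], so an eigenvector is (-2, -3).
For λ=-6: (A-λI) row 1 is [-2, 2], so an eigenvector is (1, 1).
General solution: C_1e^(-5t)(-2,-3) + C_2e^(-6t)(1,1).
Applying x(0)=4, z(0)=0 gives C_1=4, C_2=12.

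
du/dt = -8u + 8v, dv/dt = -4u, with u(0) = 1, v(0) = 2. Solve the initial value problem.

Coefficient matrix A = [[-8, 8], [-4, 0]].
Characteristic polynomial det(A - λI) = λ^2 + 8λ + 32 = 0.
Eigenvalues λ = -4 ± 4i (complex conjugate pair).
For λ=-4+4i: an eigenvector is (-1,0) - i(1,1) = (-1 - i, 0 - i).
A real fundamental pair from Re and Im of e^((-4+4i)t)v: X_1 = e^(-4t)(cos(4t)·(-1,0) + sin(4t)·(1,1)), X_2 = e^(-4t)(sin(4t)·(-1,0) - cos(4t)·(1,1)).
General solution: K_1X_1 + K_2X_2.
Applying u(0)=1, v(0)=2 gives K_1=1, K_2=-2.

u(t) = 3e^(-4t)sin(4t) + e^(-4t)cos(4t), v(t) = e^(-4t)sin(4t) + 2e^(-4t)cos(4t)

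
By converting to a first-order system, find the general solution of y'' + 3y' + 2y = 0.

Let x_1 = y, x_2 = y'. Then x_1' = x_2 and x_2' = -2x_1 - 3x_2.
A = [[0,1],[-2,-3]]; det(A-λI) = λ^2 + 3λ + 2.
Eigenvalues λ = -2, -1 with eigenvectors (1,-2), (1,-1).

y(t) = c_1e^(-2t) + c_2e^(-t)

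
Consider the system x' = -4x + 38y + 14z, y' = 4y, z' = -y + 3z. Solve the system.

x(t) = c_1e^(-4t) + 3c_2e^(4t) + 2c_3e^(3t), y(t) = c_2e^(4t), z(t) = -c_2e^(4t) + c_3e^(3t)

Coefficient matrix A = [[-4, 38, 14], [0, 4, 0], [0, -1, 3]].
det(A - λI) = 0 gives eigenvalues λ = -4, 4, 3.
For λ=-4: eigenvector (1,0,0).
For λ=4: eigenvector (3,1,-1).
For λ=3: eigenvector (2,0,1).
General solution: c_1e^(-4t)(1,0,0) + c_2e^(4t)(3,1,-1) + c_3e^(3t)(2,0,1).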